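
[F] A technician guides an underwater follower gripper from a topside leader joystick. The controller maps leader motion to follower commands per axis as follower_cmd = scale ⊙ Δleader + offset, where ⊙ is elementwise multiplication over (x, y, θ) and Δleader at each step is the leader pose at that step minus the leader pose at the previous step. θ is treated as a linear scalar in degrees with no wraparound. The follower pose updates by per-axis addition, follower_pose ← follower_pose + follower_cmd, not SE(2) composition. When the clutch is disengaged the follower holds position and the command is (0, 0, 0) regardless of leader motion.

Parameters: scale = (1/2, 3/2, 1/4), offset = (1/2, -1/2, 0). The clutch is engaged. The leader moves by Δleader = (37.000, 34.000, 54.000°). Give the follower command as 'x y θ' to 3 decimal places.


axis x: 1/2·37.000 + 1/2 = 19.000
axis y: 3/2·34.000 + -1/2 = 50.500
axis θ: 1/4·54.000 + 0 = 13.500

19.000 50.500 13.500


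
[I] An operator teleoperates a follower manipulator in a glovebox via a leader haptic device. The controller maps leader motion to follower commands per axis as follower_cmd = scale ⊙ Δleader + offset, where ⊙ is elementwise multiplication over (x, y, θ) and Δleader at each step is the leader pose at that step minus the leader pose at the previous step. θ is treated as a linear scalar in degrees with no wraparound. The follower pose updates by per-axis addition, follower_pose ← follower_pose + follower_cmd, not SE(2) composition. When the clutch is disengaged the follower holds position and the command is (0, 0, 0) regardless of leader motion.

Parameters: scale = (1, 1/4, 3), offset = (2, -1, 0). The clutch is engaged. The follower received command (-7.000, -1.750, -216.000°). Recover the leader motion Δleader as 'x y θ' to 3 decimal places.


axis x: (-7.000 − 2) / (1) = -9.000
axis y: (-1.750 − -1) / (1/4) = -3.000
axis θ: (-216.000 − 0) / (3) = -72.000

-9.000 -3.000 -72.000


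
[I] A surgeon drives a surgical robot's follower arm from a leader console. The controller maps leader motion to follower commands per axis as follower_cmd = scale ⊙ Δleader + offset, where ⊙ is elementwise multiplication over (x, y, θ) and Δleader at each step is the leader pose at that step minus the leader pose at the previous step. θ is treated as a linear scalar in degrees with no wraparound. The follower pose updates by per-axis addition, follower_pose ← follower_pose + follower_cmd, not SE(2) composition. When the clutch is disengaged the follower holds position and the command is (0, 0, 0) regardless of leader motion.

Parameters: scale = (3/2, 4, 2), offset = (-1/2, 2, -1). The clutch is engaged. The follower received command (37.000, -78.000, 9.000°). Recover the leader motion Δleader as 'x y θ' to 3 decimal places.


25.000 -20.000 5.000

axis x: (37.000 − -1/2) / (3/2) = 25.000
axis y: (-78.000 − 2) / (4) = -20.000
axis θ: (9.000 − -1) / (2) = 5.000


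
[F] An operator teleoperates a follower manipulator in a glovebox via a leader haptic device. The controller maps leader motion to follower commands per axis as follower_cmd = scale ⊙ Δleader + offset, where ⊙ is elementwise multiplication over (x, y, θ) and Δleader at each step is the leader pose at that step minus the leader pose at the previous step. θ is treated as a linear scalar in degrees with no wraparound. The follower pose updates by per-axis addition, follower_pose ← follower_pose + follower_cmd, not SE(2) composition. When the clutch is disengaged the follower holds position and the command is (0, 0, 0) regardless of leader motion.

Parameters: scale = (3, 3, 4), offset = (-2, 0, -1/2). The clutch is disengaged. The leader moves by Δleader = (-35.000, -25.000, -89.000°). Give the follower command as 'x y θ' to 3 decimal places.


clutch disengaged → follower holds; cmd = (0, 0, 0)

0.000 0.000 0.000


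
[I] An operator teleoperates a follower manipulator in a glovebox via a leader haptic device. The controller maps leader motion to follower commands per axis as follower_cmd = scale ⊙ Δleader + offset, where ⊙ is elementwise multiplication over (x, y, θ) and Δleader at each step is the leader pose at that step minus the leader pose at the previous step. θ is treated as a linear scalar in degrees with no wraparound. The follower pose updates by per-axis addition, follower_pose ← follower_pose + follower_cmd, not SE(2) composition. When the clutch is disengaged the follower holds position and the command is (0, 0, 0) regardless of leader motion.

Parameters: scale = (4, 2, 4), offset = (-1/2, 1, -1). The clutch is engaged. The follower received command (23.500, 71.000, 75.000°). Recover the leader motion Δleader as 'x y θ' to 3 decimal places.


axis x: (23.500 − -1/2) / (4) = 6.000
axis y: (71.000 − 1) / (2) = 35.000
axis θ: (75.000 − -1) / (4) = 19.000

6.000 35.000 19.000


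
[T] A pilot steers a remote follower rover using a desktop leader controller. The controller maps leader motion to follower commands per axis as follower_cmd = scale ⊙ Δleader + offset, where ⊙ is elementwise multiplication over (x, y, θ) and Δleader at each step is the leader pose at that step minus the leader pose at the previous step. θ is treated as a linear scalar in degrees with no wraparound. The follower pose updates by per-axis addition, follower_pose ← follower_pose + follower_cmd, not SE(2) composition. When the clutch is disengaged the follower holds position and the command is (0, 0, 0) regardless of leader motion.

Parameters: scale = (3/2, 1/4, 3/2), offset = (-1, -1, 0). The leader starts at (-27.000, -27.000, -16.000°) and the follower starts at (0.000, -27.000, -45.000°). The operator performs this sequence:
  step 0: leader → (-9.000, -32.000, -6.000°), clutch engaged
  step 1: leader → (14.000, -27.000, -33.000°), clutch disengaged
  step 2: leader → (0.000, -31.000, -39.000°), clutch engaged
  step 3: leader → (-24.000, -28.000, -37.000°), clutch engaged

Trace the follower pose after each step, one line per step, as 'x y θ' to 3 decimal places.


26.000 -29.250 -30.000
26.000 -29.250 -30.000
4.000 -31.250 -39.000
-33.000 -31.500 -36.000

step 0: Δleader=(18.000, -5.000, 10.000°), engaged; cmd=(26.000, -2.250, 15.000°) → follower=(26.000, -29.250, -30.000°)
step 1: Δleader=(23.000, 5.000, -27.000°), disengaged; cmd=(0,0,0) → follower holds at (26.000, -29.250, -30.000°)
step 2: Δleader=(-14.000, -4.000, -6.000°), engaged; cmd=(-22.000, -2.000, -9.000°) → follower=(4.000, -31.250, -39.000°)
step 3: Δleader=(-24.000, 3.000, 2.000°), engaged; cmd=(-37.000, -0.250, 3.000°) → follower=(-33.000, -31.500, -36.000°)


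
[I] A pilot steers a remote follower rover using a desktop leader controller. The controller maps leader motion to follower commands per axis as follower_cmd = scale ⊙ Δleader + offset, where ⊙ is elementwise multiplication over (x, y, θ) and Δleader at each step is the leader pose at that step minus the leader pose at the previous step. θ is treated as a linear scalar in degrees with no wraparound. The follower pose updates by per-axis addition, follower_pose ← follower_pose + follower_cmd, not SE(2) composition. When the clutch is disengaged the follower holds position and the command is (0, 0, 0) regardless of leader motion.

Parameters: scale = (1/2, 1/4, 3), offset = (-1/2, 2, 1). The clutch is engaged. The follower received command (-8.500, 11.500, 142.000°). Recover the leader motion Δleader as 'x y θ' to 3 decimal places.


-16.000 38.000 47.000

axis x: (-8.500 − -1/2) / (1/2) = -16.000
axis y: (11.500 − 2) / (1/4) = 38.000
axis θ: (142.000 − 1) / (3) = 47.000


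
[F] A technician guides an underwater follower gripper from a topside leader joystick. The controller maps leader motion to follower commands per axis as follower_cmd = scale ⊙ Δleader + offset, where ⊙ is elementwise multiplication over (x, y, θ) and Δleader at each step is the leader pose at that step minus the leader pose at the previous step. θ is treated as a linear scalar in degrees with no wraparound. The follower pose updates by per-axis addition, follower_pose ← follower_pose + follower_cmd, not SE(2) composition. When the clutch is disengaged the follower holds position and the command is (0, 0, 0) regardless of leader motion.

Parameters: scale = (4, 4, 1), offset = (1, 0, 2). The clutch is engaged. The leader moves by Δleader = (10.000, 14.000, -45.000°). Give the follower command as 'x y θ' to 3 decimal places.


axis x: 4·10.000 + 1 = 41.000
axis y: 4·14.000 + 0 = 56.000
axis θ: 1·-45.000 + 2 = -43.000

41.000 56.000 -43.000


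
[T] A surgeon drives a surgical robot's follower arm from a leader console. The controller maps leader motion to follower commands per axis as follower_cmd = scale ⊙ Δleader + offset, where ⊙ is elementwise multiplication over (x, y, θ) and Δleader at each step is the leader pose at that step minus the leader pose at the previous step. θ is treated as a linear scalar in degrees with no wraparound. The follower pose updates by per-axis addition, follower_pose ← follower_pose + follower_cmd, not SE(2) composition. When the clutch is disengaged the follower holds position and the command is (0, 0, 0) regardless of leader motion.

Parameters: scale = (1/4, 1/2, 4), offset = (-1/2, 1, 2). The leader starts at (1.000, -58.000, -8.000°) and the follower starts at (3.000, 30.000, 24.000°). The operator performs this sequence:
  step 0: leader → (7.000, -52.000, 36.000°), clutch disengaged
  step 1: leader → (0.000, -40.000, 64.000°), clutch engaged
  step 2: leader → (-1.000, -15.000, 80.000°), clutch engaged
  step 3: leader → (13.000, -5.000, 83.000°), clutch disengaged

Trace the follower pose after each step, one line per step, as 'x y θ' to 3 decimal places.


step 0: Δleader=(6.000, 6.000, 44.000°), disengaged; cmd=(0,0,0) → follower holds at (3.000, 30.000, 24.000°)
step 1: Δleader=(-7.000, 12.000, 28.000°), engaged; cmd=(-2.250, 7.000, 114.000°) → follower=(0.750, 37.000, 138.000°)
step 2: Δleader=(-1.000, 25.000, 16.000°), engaged; cmd=(-0.750, 13.500, 66.000°) → follower=(0.000, 50.500, 204.000°)
step 3: Δleader=(14.000, 10.000, 3.000°), disengaged; cmd=(0,0,0) → follower holds at (0.000, 50.500, 204.000°)

3.000 30.000 24.000
0.750 37.000 138.000
0.000 50.500 204.000
0.000 50.500 204.000


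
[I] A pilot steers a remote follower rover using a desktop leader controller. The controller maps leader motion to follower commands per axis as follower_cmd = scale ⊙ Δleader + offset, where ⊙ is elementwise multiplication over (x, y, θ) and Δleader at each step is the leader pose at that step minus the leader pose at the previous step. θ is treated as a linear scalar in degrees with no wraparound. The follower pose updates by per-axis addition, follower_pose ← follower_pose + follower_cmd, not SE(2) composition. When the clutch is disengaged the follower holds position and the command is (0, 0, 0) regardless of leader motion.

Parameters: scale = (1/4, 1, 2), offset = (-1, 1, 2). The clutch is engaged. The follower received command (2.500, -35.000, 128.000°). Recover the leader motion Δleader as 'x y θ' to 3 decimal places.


14.000 -36.000 63.000

axis x: (2.500 − -1) / (1/4) = 14.000
axis y: (-35.000 − 1) / (1) = -36.000
axis θ: (128.000 − 2) / (2) = 63.000


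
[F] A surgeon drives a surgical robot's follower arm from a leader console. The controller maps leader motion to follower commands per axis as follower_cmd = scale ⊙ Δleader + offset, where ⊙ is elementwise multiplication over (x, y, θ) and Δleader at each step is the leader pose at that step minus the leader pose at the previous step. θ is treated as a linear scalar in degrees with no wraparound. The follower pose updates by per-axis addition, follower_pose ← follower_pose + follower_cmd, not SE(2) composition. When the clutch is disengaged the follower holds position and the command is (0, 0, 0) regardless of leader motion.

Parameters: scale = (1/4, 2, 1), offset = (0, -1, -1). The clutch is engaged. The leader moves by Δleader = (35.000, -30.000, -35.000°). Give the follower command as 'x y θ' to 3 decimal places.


8.750 -61.000 -36.000

axis x: 1/4·35.000 + 0 = 8.750
axis y: 2·-30.000 + -1 = -61.000
axis θ: 1·-35.000 + -1 = -36.000


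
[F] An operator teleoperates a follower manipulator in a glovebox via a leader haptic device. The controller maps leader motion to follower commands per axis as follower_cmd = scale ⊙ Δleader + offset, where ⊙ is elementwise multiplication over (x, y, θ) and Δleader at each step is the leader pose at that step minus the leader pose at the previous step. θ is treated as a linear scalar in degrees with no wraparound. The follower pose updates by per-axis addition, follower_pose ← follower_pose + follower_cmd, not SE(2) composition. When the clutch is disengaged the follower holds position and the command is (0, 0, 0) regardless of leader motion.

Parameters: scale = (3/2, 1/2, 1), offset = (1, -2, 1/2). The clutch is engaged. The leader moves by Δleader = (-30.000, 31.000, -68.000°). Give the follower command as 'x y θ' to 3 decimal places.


-44.000 13.500 -67.500

axis x: 3/2·-30.000 + 1 = -44.000
axis y: 1/2·31.000 + -2 = 13.500
axis θ: 1·-68.000 + 1/2 = -67.500


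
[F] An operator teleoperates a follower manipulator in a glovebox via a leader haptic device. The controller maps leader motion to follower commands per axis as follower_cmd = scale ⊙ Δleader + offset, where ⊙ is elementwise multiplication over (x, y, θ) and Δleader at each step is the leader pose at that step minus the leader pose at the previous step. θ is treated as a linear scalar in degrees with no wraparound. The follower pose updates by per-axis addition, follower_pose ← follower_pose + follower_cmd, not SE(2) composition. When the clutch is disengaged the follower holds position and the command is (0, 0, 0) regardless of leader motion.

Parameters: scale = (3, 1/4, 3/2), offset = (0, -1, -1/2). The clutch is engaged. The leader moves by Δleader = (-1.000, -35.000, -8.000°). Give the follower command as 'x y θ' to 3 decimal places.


-3.000 -9.750 -12.500

axis x: 3·-1.000 + 0 = -3.000
axis y: 1/4·-35.000 + -1 = -9.750
axis θ: 3/2·-8.000 + -1/2 = -12.500


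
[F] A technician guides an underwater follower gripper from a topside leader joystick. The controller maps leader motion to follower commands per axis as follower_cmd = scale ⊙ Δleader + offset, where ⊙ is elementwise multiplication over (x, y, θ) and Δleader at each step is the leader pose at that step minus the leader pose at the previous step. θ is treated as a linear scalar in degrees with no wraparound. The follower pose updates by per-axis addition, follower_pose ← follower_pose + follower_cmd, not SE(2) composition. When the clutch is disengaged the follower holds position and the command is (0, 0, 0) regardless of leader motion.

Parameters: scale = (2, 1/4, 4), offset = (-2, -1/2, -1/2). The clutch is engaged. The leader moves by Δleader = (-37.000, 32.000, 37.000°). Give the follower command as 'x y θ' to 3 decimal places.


axis x: 2·-37.000 + -2 = -76.000
axis y: 1/4·32.000 + -1/2 = 7.500
axis θ: 4·37.000 + -1/2 = 147.500

-76.000 7.500 147.500


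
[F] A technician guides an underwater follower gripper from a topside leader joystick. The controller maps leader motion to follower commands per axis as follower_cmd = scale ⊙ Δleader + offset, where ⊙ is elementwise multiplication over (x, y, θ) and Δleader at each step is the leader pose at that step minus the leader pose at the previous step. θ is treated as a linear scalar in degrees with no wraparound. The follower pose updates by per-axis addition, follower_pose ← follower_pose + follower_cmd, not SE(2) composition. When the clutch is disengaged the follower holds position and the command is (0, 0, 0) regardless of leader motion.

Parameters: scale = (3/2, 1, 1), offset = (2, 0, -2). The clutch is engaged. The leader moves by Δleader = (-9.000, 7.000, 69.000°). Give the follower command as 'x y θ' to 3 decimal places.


axis x: 3/2·-9.000 + 2 = -11.500
axis y: 1·7.000 + 0 = 7.000
axis θ: 1·69.000 + -2 = 67.000

-11.500 7.000 67.000


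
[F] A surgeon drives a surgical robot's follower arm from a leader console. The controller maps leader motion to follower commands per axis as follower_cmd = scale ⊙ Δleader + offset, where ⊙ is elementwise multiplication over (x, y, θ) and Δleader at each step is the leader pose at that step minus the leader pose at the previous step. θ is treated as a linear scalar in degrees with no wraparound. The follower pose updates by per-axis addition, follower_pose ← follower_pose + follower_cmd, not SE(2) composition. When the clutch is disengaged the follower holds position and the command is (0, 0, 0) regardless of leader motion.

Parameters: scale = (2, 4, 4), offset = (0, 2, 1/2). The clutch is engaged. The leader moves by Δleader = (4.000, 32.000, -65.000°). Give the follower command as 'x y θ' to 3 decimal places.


8.000 130.000 -259.500

axis x: 2·4.000 + 0 = 8.000
axis y: 4·32.000 + 2 = 130.000
axis θ: 4·-65.000 + 1/2 = -259.500


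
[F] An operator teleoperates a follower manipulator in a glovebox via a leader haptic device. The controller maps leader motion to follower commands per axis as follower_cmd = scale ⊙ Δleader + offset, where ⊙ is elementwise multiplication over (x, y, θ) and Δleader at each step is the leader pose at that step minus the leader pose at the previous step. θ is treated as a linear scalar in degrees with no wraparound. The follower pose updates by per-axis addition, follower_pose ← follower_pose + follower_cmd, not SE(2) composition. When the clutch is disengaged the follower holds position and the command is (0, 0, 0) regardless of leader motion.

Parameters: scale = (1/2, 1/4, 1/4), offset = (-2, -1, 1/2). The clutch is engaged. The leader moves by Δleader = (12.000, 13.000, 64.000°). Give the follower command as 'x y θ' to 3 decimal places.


4.000 2.250 16.500

axis x: 1/2·12.000 + -2 = 4.000
axis y: 1/4·13.000 + -1 = 2.250
axis θ: 1/4·64.000 + 1/2 = 16.500


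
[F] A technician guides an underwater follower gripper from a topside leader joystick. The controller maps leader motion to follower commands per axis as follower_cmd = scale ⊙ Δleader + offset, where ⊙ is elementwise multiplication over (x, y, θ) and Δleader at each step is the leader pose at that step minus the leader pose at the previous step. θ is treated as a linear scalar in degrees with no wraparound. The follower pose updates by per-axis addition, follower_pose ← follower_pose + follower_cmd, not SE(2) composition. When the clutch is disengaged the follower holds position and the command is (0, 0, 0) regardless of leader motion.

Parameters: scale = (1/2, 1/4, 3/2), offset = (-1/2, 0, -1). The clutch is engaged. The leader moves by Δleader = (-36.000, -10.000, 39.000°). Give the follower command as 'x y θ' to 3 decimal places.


-18.500 -2.500 57.500

axis x: 1/2·-36.000 + -1/2 = -18.500
axis y: 1/4·-10.000 + 0 = -2.500
axis θ: 3/2·39.000 + -1 = 57.500


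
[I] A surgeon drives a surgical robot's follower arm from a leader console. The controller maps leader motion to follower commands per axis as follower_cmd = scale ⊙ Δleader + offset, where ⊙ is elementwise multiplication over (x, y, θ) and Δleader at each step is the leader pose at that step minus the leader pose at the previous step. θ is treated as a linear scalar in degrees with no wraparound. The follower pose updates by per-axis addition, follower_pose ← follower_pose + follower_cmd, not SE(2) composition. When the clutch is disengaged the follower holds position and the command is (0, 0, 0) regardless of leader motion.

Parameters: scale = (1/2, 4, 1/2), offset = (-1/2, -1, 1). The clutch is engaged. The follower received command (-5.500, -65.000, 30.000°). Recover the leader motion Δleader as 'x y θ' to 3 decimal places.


-10.000 -16.000 58.000

axis x: (-5.500 − -1/2) / (1/2) = -10.000
axis y: (-65.000 − -1) / (4) = -16.000
axis θ: (30.000 − 1) / (1/2) = 58.000


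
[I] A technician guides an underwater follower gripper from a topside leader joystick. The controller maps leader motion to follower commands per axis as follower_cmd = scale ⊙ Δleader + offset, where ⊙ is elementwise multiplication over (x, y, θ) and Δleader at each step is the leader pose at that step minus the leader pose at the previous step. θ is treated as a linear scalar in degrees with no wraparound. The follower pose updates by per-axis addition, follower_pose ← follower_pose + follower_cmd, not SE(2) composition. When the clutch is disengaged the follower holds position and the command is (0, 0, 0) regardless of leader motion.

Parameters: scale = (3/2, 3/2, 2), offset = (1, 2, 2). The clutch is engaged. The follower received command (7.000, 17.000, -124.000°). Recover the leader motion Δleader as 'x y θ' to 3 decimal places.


4.000 10.000 -63.000

axis x: (7.000 − 1) / (3/2) = 4.000
axis y: (17.000 − 2) / (3/2) = 10.000
axis θ: (-124.000 − 2) / (2) = -63.000


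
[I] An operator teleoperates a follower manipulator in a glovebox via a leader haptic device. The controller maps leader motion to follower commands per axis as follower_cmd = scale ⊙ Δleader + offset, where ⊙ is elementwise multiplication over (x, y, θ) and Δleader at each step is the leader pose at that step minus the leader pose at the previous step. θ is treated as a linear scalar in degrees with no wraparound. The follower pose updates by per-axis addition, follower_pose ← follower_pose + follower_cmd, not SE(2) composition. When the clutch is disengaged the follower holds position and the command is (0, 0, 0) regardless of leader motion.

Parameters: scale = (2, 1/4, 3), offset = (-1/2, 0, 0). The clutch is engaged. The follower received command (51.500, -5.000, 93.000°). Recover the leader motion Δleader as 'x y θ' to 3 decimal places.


26.000 -20.000 31.000

axis x: (51.500 − -1/2) / (2) = 26.000
axis y: (-5.000 − 0) / (1/4) = -20.000
axis θ: (93.000 − 0) / (3) = 31.000


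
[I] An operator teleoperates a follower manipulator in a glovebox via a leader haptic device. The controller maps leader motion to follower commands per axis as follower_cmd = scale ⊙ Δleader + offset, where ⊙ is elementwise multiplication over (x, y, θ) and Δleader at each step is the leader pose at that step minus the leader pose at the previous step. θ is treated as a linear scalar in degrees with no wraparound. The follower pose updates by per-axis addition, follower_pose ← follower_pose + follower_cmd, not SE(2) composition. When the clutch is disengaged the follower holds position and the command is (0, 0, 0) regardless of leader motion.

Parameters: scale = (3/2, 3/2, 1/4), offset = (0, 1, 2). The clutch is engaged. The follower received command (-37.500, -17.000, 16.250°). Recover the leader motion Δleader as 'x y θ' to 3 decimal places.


-25.000 -12.000 57.000

axis x: (-37.500 − 0) / (3/2) = -25.000
axis y: (-17.000 − 1) / (3/2) = -12.000
axis θ: (16.250 − 2) / (1/4) = 57.000


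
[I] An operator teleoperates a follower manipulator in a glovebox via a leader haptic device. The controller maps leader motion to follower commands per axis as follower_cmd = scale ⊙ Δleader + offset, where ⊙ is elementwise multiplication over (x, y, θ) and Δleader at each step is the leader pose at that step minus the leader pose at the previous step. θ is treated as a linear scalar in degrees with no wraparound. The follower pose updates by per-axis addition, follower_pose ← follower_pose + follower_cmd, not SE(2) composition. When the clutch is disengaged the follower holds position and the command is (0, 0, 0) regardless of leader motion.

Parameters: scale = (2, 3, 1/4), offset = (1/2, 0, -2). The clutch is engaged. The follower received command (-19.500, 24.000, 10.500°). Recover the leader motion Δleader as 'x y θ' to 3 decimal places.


-10.000 8.000 50.000

axis x: (-19.500 − 1/2) / (2) = -10.000
axis y: (24.000 − 0) / (3) = 8.000
axis θ: (10.500 − -2) / (1/4) = 50.000


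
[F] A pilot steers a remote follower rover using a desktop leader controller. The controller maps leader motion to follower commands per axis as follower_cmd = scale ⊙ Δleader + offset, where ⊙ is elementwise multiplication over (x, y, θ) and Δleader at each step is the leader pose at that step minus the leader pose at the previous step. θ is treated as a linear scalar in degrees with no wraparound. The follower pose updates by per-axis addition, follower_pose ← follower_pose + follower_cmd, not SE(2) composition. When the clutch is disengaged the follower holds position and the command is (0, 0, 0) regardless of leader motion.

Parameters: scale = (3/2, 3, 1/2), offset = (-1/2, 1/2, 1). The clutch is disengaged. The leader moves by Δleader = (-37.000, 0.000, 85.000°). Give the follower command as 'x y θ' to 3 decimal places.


0.000 0.000 0.000

clutch disengaged → follower holds; cmd = (0, 0, 0)


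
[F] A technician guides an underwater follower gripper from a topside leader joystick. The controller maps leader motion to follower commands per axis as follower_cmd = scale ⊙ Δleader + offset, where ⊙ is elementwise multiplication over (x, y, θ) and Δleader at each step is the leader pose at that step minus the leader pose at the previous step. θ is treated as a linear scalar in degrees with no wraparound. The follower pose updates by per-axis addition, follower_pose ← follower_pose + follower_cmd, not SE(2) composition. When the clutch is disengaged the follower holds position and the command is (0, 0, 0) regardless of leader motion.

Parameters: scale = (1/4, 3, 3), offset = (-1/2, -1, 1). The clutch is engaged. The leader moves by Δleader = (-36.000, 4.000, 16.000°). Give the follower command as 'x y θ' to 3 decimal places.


-9.500 11.000 49.000

axis x: 1/4·-36.000 + -1/2 = -9.500
axis y: 3·4.000 + -1 = 11.000
axis θ: 3·16.000 + 1 = 49.000


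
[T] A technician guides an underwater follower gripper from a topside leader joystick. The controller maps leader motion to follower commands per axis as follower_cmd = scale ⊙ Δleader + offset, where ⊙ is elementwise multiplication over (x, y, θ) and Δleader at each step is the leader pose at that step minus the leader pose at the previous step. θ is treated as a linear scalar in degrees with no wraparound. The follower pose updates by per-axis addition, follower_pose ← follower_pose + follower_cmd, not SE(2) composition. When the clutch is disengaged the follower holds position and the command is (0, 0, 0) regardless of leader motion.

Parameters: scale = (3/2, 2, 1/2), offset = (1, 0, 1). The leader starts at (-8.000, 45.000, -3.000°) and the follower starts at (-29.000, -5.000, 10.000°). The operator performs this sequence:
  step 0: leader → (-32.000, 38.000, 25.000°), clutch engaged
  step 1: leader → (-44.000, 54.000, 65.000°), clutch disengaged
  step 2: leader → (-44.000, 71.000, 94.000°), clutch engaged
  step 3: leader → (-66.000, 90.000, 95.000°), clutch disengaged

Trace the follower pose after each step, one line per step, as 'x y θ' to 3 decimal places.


-64.000 -19.000 25.000
-64.000 -19.000 25.000
-63.000 15.000 40.500
-63.000 15.000 40.500

step 0: Δleader=(-24.000, -7.000, 28.000°), engaged; cmd=(-35.000, -14.000, 15.000°) → follower=(-64.000, -19.000, 25.000°)
step 1: Δleader=(-12.000, 16.000, 40.000°), disengaged; cmd=(0,0,0) → follower holds at (-64.000, -19.000, 25.000°)
step 2: Δleader=(0.000, 17.000, 29.000°), engaged; cmd=(1.000, 34.000, 15.500°) → follower=(-63.000, 15.000, 40.500°)
step 3: Δleader=(-22.000, 19.000, 1.000°), disengaged; cmd=(0,0,0) → follower holds at (-63.000, 15.000, 40.500°)


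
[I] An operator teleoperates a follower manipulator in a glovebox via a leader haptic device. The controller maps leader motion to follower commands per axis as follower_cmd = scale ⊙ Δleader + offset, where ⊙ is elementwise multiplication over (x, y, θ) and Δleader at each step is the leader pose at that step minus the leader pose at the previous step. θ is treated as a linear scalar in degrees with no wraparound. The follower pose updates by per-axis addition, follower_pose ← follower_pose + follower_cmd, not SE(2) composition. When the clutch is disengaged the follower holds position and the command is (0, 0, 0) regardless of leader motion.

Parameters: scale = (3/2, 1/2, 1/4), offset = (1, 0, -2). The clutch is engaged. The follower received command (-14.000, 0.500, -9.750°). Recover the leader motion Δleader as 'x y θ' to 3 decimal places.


axis x: (-14.000 − 1) / (3/2) = -10.000
axis y: (0.500 − 0) / (1/2) = 1.000
axis θ: (-9.750 − -2) / (1/4) = -31.000

-10.000 1.000 -31.000


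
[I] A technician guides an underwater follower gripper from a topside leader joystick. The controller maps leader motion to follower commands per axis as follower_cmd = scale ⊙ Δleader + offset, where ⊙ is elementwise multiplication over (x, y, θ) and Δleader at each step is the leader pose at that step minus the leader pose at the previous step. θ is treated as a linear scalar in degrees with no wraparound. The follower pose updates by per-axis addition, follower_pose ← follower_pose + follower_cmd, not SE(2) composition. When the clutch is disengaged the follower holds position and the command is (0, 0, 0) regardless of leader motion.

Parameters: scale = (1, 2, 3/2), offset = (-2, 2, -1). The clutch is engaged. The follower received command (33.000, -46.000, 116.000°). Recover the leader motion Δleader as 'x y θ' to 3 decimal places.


35.000 -24.000 78.000

axis x: (33.000 − -2) / (1) = 35.000
axis y: (-46.000 − 2) / (2) = -24.000
axis θ: (116.000 − -1) / (3/2) = 78.000


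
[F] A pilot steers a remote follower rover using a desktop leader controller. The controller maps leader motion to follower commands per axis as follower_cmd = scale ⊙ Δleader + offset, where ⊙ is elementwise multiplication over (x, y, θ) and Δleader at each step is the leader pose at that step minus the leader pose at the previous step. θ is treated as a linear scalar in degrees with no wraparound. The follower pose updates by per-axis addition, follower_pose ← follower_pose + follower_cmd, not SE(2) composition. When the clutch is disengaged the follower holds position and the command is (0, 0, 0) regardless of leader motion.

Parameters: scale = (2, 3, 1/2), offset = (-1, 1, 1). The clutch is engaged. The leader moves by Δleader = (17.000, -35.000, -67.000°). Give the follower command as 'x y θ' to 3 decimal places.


33.000 -104.000 -32.500

axis x: 2·17.000 + -1 = 33.000
axis y: 3·-35.000 + 1 = -104.000
axis θ: 1/2·-67.000 + 1 = -32.500


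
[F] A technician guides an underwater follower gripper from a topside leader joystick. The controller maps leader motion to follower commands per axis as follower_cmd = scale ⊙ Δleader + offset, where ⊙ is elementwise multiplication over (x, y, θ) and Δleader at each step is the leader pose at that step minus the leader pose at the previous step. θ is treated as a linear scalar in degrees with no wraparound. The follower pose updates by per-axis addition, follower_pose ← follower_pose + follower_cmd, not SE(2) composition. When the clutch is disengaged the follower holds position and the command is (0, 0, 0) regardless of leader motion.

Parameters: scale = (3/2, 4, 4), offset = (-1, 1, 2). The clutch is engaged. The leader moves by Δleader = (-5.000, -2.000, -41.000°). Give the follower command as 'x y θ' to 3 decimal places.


axis x: 3/2·-5.000 + -1 = -8.500
axis y: 4·-2.000 + 1 = -7.000
axis θ: 4·-41.000 + 2 = -162.000

-8.500 -7.000 -162.000


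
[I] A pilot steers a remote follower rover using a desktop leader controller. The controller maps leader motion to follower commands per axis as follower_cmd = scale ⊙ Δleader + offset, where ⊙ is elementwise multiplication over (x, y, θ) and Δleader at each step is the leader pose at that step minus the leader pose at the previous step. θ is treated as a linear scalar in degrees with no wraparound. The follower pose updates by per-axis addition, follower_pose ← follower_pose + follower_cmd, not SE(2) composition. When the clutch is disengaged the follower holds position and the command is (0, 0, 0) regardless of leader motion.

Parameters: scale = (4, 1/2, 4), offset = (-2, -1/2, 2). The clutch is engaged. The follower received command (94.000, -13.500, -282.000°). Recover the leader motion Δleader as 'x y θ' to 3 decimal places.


24.000 -26.000 -71.000

axis x: (94.000 − -2) / (4) = 24.000
axis y: (-13.500 − -1/2) / (1/2) = -26.000
axis θ: (-282.000 − 2) / (4) = -71.000


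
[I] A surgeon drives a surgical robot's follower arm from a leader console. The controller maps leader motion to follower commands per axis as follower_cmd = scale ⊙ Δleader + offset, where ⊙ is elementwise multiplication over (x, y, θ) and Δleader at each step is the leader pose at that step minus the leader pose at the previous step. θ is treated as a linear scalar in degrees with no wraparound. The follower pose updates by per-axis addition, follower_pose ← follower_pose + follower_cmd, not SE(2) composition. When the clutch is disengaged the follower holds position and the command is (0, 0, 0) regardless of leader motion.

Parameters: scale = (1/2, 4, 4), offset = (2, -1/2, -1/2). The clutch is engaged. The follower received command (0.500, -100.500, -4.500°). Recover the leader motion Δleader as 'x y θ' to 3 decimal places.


-3.000 -25.000 -1.000

axis x: (0.500 − 2) / (1/2) = -3.000
axis y: (-100.500 − -1/2) / (4) = -25.000
axis θ: (-4.500 − -1/2) / (4) = -1.000


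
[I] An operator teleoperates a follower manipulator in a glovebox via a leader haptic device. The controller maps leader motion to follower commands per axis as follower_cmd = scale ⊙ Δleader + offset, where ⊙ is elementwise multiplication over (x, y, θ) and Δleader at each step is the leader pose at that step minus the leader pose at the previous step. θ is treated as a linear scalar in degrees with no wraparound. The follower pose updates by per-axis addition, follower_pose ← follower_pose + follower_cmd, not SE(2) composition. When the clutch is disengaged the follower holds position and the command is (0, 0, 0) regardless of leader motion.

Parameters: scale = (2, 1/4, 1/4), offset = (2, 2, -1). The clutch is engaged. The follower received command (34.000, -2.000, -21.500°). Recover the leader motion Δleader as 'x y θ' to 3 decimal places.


axis x: (34.000 − 2) / (2) = 16.000
axis y: (-2.000 − 2) / (1/4) = -16.000
axis θ: (-21.500 − -1) / (1/4) = -82.000

16.000 -16.000 -82.000


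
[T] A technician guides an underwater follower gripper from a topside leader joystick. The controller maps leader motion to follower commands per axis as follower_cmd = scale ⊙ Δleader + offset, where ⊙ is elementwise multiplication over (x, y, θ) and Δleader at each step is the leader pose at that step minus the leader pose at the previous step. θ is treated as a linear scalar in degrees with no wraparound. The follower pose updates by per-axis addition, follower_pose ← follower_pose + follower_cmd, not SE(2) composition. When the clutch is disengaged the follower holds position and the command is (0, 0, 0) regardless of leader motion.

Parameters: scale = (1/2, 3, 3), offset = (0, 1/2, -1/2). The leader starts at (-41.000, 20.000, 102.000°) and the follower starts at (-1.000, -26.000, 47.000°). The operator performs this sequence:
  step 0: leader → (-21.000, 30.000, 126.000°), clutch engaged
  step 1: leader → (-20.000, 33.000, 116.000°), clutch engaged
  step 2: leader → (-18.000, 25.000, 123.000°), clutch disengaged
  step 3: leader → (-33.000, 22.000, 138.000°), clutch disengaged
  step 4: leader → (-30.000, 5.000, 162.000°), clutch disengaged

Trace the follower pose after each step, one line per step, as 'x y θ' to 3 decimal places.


step 0: Δleader=(20.000, 10.000, 24.000°), engaged; cmd=(10.000, 30.500, 71.500°) → follower=(9.000, 4.500, 118.500°)
step 1: Δleader=(1.000, 3.000, -10.000°), engaged; cmd=(0.500, 9.500, -30.500°) → follower=(9.500, 14.000, 88.000°)
step 2: Δleader=(2.000, -8.000, 7.000°), disengaged; cmd=(0,0,0) → follower holds at (9.500, 14.000, 88.000°)
step 3: Δleader=(-15.000, -3.000, 15.000°), disengaged; cmd=(0,0,0) → follower holds at (9.500, 14.000, 88.000°)
step 4: Δleader=(3.000, -17.000, 24.000°), disengaged; cmd=(0,0,0) → follower holds at (9.500, 14.000, 88.000°)

9.000 4.500 118.500
9.500 14.000 88.000
9.500 14.000 88.000
9.500 14.000 88.000
9.500 14.000 88.000


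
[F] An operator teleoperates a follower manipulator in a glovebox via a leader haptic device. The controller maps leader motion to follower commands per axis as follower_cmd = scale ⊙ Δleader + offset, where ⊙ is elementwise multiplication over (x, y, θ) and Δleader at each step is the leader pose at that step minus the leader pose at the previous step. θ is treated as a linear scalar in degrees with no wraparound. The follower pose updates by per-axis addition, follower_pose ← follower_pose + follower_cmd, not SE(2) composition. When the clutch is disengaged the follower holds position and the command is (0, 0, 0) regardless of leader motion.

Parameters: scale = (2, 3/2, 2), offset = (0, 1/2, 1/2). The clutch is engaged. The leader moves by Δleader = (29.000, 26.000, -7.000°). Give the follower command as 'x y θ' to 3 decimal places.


axis x: 2·29.000 + 0 = 58.000
axis y: 3/2·26.000 + 1/2 = 39.500
axis θ: 2·-7.000 + 1/2 = -13.500

58.000 39.500 -13.500


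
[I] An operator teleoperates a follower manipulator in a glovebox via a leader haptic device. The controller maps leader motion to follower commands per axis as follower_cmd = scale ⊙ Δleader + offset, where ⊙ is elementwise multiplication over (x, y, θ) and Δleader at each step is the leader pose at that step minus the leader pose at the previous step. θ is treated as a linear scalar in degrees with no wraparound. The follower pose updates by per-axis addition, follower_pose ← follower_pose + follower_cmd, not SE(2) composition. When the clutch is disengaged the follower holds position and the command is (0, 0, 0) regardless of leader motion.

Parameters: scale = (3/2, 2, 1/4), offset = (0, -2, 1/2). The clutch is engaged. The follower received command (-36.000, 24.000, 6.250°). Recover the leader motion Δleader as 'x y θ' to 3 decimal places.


axis x: (-36.000 − 0) / (3/2) = -24.000
axis y: (24.000 − -2) / (2) = 13.000
axis θ: (6.250 − 1/2) / (1/4) = 23.000

-24.000 13.000 23.000


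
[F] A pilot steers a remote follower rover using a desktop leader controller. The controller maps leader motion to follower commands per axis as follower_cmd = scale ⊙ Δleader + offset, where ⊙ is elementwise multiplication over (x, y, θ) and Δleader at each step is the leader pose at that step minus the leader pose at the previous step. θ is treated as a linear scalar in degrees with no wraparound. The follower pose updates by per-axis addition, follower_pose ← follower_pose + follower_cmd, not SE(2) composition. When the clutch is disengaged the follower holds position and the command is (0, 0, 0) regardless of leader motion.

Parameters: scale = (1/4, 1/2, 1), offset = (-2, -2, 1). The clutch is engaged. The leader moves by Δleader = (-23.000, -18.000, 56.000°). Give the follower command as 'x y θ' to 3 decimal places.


-7.750 -11.000 57.000

axis x: 1/4·-23.000 + -2 = -7.750
axis y: 1/2·-18.000 + -2 = -11.000
axis θ: 1·56.000 + 1 = 57.000


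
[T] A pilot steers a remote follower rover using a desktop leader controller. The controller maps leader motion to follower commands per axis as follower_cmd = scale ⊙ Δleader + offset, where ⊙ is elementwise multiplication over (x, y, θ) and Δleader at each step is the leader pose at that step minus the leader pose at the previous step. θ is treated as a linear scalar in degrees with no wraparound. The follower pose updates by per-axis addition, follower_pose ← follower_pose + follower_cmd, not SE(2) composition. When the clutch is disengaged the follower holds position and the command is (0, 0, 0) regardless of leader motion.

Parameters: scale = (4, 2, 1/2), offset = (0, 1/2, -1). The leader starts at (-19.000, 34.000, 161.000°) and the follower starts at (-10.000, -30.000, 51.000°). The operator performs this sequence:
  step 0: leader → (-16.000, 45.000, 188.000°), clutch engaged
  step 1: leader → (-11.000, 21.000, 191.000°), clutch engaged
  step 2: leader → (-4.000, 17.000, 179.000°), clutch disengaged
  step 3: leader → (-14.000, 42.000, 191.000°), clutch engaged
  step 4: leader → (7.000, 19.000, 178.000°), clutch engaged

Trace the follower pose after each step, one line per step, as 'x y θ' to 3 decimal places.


step 0: Δleader=(3.000, 11.000, 27.000°), engaged; cmd=(12.000, 22.500, 12.500°) → follower=(2.000, -7.500, 63.500°)
step 1: Δleader=(5.000, -24.000, 3.000°), engaged; cmd=(20.000, -47.500, 0.500°) → follower=(22.000, -55.000, 64.000°)
step 2: Δleader=(7.000, -4.000, -12.000°), disengaged; cmd=(0,0,0) → follower holds at (22.000, -55.000, 64.000°)
step 3: Δleader=(-10.000, 25.000, 12.000°), engaged; cmd=(-40.000, 50.500, 5.000°) → follower=(-18.000, -4.500, 69.000°)
step 4: Δleader=(21.000, -23.000, -13.000°), engaged; cmd=(84.000, -45.500, -7.500°) → follower=(66.000, -50.000, 61.500°)

2.000 -7.500 63.500
22.000 -55.000 64.000
22.000 -55.000 64.000
-18.000 -4.500 69.000
66.000 -50.000 61.500
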